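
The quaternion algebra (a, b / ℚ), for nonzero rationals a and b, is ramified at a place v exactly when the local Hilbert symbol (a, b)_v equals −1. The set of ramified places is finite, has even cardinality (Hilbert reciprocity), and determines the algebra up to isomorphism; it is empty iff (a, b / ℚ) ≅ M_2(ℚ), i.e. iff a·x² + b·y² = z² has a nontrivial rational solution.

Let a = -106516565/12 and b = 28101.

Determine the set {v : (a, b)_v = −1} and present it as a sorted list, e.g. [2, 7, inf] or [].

(a, b) ≡ (-190095, 28101) mod (ℚ^×)²; places V = {2, 3, 5, 17, 19, 23, 29, 41, ∞}.
(a,b)_29: α=1, u≡25; β=1, v≡12 (mod 29); (25|29)=+1, (12|29)=-1; sign (−1)^0·+1^1·-1^1 = -1.
(a,b)_2: α=-2, β=0; u≡1, v≡5 (mod 8); ε(u)ε(v)=0·0, αω(v)=-2·1, βω(u)=0·0; sum ≡ 0  ⇒  +1.
(a,b)_∞: sgn(-190095)=−, sgn(28101)=+, so +1.
(a,b)_17: α=0, u≡1; β=1, v≡4 (mod 17); (1|17)=+1, (4|17)=+1; sign (−1)^0·+1^1·+1^0 = +1.
(a,b)_41: α=2, u≡12; β=0, v≡16 (mod 41); (12|41)=-1, (16|41)=+1; sign (−1)^0·-1^0·+1^2 = +1.
(a,b)_23: α=1, u≡20; β=0, v≡18 (mod 23); (20|23)=-1, (18|23)=+1; sign (−1)^0·-1^0·+1^1 = +1.
(a,b)_3: α=-1, u≡1; β=1, v≡1 (mod 3); (1|3)=+1, (1|3)=+1; sign (−1)^1·+1^1·+1^-1 = -1.
(a,b)_5: α=1, u≡1; β=0, v≡1 (mod 5); (1|5)=+1, (1|5)=+1; sign (−1)^0·+1^0·+1^1 = +1.
(a,b)_19: α=1, u≡2; β=1, v≡16 (mod 19); (2|19)=-1, (16|19)=+1; sign (−1)^1·-1^1·+1^1 = +1.
|Ram(-190095, 28101)| = 2, even; anisotropic at {3, 29}.

[3, 29]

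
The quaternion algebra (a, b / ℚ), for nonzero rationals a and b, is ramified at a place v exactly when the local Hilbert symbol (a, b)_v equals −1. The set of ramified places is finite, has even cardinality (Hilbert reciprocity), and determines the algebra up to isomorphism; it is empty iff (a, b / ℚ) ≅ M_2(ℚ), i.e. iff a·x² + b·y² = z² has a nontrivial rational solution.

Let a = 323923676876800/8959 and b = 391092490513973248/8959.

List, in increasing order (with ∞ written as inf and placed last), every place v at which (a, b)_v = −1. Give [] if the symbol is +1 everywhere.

(a, b) ≡ (97867, 2542) mod (ℚ^×)²; places V = {2, 5, 7, 11, 13, 17, 31, 41, ∞}.
(a,b)_5: α=2, u≡3; β=0, v≡2 (mod 5); (3|5)=-1, (2|5)=-1; sign (−1)^0·-1^0·-1^2 = +1.
(a,b)_31: α=-1, u≡11; β=-1, v≡8 (mod 31); (11|31)=-1, (8|31)=+1; sign (−1)^1·-1^-1·+1^-1 = +1.
(a,b)_11: α=3, u≡4; β=4, v≡3 (mod 11); (4|11)=+1, (3|11)=+1; sign (−1)^0·+1^4·+1^3 = +1.
(a,b)_17: α=-2, u≡9; β=-2, v≡8 (mod 17); (9|17)=+1, (8|17)=+1; sign (−1)^0·+1^-2·+1^-2 = +1.
(a,b)_∞: sgn(97867)=+, sgn(2542)=+, so +1.
(a,b)_41: α=1, u≡32; β=1, v≡25 (mod 41); (32|41)=+1, (25|41)=+1; sign (−1)^0·+1^1·+1^1 = +1.
(a,b)_7: α=3, u≡4; β=6, v≡4 (mod 7); (4|7)=+1, (4|7)=+1; sign (−1)^0·+1^6·+1^3 = +1.
(a,b)_13: α=2, u≡1; β=2, v≡2 (mod 13); (1|13)=+1, (2|13)=-1; sign (−1)^0·+1^2·-1^2 = +1.
(a,b)_2: α=12, β=15; u≡3, v≡7 (mod 8); ε(u)ε(v)=1·1, αω(v)=12·0, βω(u)=15·1; sum ≡ 0  ⇒  +1.
Ram(a, b) = ∅: the form 97867·x² + 2542·y² − z² is isotropic over every ℚ_v, so by Hasse–Minkowski it is isotropic over ℚ.

[]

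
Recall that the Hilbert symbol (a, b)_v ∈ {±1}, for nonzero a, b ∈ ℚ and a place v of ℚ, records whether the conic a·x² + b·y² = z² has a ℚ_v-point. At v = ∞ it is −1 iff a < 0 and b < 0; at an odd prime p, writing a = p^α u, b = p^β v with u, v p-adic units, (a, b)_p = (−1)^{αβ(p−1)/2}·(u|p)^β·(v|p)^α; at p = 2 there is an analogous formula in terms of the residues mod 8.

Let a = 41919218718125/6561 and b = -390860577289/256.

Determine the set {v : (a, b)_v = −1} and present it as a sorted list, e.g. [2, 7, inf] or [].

[19, 31]

(a, b) ≡ (94829, -2750041) mod (ℚ^×)²; places V = {2, 3, 5, 7, 13, 19, 23, 29, 31, ∞}.
(a,b)_∞: sgn(94829)=+, sgn(-2750041)=−, so +1.
(a,b)_23: α=1, u≡9; β=1, v≡17 (mod 23); (9|23)=+1, (17|23)=-1; sign (−1)^1·+1^1·-1^1 = +1.
(a,b)_13: α=0, u≡11; β=2, v≡5 (mod 13); (11|13)=-1, (5|13)=-1; sign (−1)^0·-1^2·-1^0 = +1.
(a,b)_29: α=4, u≡6; β=3, v≡1 (mod 29); (6|29)=+1, (1|29)=+1; sign (−1)^0·+1^3·+1^4 = +1.
(a,b)_3: α=-8, u≡2; β=0, v≡2 (mod 3); (2|3)=-1, (2|3)=-1; sign (−1)^0·-1^0·-1^-8 = +1.
(a,b)_2: α=0, β=-8; u≡5, v≡7 (mod 8); ε(u)ε(v)=0·1, αω(v)=0·0, βω(u)=-8·1; sum ≡ 0  ⇒  +1.
(a,b)_7: α=1, u≡2; β=1, v≡3 (mod 7); (2|7)=+1, (3|7)=-1; sign (−1)^1·+1^1·-1^1 = +1.
(a,b)_5: α=4, u≡4; β=0, v≡1 (mod 5); (4|5)=+1, (1|5)=+1; sign (−1)^0·+1^0·+1^4 = +1.
(a,b)_31: α=1, u≡22; β=1, v≡15 (mod 31); (22|31)=-1, (15|31)=-1; sign (−1)^1·-1^1·-1^1 = -1.
(a,b)_19: α=1, u≡12; β=1, v≡3 (mod 19); (12|19)=-1, (3|19)=-1; sign (−1)^1·-1^1·-1^1 = -1.
Ram(94829, -2750041) = {19, 31}; no ℚ_19-point on the conic.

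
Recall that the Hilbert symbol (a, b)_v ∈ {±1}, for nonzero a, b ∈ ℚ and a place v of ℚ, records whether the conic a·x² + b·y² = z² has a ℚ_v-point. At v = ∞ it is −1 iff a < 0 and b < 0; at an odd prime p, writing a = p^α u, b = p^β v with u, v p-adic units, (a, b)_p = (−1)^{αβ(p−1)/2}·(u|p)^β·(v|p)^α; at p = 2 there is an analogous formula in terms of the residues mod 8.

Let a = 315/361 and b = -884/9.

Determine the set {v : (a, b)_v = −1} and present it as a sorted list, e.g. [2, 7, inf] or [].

[2, 7]

(a, b) ≡ (35, -221) mod (ℚ^×)²; places V = {2, 3, 5, 7, 13, 17, 19, ∞}.
(a,b)_3: α=2, u≡2; β=-2, v≡1 (mod 3); (2|3)=-1, (1|3)=+1; sign (−1)^0·-1^-2·+1^2 = +1.
(a,b)_7: α=1, u≡6; β=0, v≡6 (mod 7); (6|7)=-1, (6|7)=-1; sign (−1)^0·-1^0·-1^1 = -1.
(a,b)_17: α=0, u≡15; β=1, v≡15 (mod 17); (15|17)=+1, (15|17)=+1; sign (−1)^0·+1^1·+1^0 = +1.
(a,b)_13: α=0, u≡12; β=1, v≡4 (mod 13); (12|13)=+1, (4|13)=+1; sign (−1)^0·+1^1·+1^0 = +1.
(a,b)_5: α=1, u≡3; β=0, v≡4 (mod 5); (3|5)=-1, (4|5)=+1; sign (−1)^0·-1^0·+1^1 = +1.
(a,b)_2: α=0, β=2; u≡3, v≡3 (mod 8); ε(u)ε(v)=1·1, αω(v)=0·1, βω(u)=2·1; sum ≡ 1  ⇒  -1.
(a,b)_∞: sgn(35)=+, sgn(-221)=−, so +1.
(a,b)_19: α=-2, u≡11; β=0, v≡1 (mod 19); (11|19)=+1, (1|19)=+1; sign (−1)^0·+1^0·+1^-2 = +1.
Ram(35, -221) = {2, 7}; no ℚ_2-point on the conic.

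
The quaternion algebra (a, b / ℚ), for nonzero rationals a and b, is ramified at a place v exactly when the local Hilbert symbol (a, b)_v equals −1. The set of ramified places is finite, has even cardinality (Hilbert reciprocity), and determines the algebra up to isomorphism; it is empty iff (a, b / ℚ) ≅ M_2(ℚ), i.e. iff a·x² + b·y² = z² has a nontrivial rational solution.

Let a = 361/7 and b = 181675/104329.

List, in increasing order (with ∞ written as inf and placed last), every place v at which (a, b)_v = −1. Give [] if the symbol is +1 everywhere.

Mod squares: a ≡ 7, b ≡ 43. Check v ∈ {∞, 2, 5, 7, 13, 17, 19, 43}.
v=19: a=19^2·(≡11), b=19^-2·(≡4) mod 19; (11|19)=+1, (4|19)=+1; (−1)^{2·-2·9}·(+1)^-2·(+1)^2 = +1.
v=2: v_2(a)=0, v_2(b)=0; units ≡ 7, 3 (mod 8); ε·ε+αω+βω = 1·1+0·1+0·0 ≡ 1  ⇒  (a,b)_2 = -1.
v=∞: 7 > 0 and 43 > 0  ⇒  (a,b)_∞ = +1.
v=13: a=13^0·(≡7), b=13^2·(≡12) mod 13; (7|13)=-1, (12|13)=+1; (−1)^{0·2·6}·(-1)^2·(+1)^0 = +1.
v=43: a=43^0·(≡27), b=43^1·(≡1) mod 43; (27|43)=-1, (1|43)=+1; (−1)^{0·1·21}·(-1)^1·(+1)^0 = -1.
v=5: a=5^0·(≡3), b=5^2·(≡3) mod 5; (3|5)=-1, (3|5)=-1; (−1)^{0·2·2}·(-1)^2·(-1)^0 = +1.
v=7: a=7^-1·(≡4), b=7^0·(≡4) mod 7; (4|7)=+1, (4|7)=+1; (−1)^{-1·0·3}·(+1)^0·(+1)^-1 = +1.
v=17: a=17^0·(≡3), b=17^-2·(≡16) mod 17; (3|17)=-1, (16|17)=+1; (−1)^{0·-2·8}·(-1)^-2·(+1)^0 = +1.
|Ram(7, 43)| = 2, even; anisotropic at {2, 43}.

[2, 43]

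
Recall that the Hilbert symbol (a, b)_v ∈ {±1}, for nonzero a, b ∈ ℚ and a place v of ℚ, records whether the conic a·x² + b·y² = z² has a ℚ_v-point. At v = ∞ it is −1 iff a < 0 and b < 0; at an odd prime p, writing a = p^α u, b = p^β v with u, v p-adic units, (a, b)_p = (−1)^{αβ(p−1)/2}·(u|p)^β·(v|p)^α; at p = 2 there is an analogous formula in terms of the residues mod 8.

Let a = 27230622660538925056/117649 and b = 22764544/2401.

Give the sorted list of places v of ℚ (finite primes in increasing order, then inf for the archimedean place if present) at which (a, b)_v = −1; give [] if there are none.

Mod squares: a ≡ 52546, b ≡ 22231. Check v ∈ {∞, 2, 7, 11, 13, 43, 47}.
v=11: a=11^2·(≡6), b=11^1·(≡10) mod 11; (6|11)=-1, (10|11)=-1; (−1)^{2·1·5}·(-1)^1·(-1)^2 = -1.
v=∞: 52546 > 0 and 22231 > 0  ⇒  (a,b)_∞ = +1.
v=47: a=47^3·(≡3), b=47^1·(≡16) mod 47; (3|47)=+1, (16|47)=+1; (−1)^{3·1·23}·(+1)^1·(+1)^3 = -1.
v=2: v_2(a)=21, v_2(b)=10; units ≡ 1, 7 (mod 8); ε·ε+αω+βω = 0·1+21·0+10·0 ≡ 0  ⇒  (a,b)_2 = +1.
v=13: a=13^1·(≡9), b=13^0·(≡4) mod 13; (9|13)=+1, (4|13)=+1; (−1)^{1·0·6}·(+1)^0·(+1)^1 = +1.
v=43: a=43^3·(≡34), b=43^1·(≡38) mod 43; (34|43)=-1, (38|43)=+1; (−1)^{3·1·21}·(-1)^1·(+1)^3 = +1.
v=7: a=7^-6·(≡2), b=7^-4·(≡5) mod 7; (2|7)=+1, (5|7)=-1; (−1)^{-6·-4·3}·(+1)^-4·(-1)^-6 = +1.
|Ram(52546, 22231)| = 2, even; anisotropic at {11, 47}.

[11, 47]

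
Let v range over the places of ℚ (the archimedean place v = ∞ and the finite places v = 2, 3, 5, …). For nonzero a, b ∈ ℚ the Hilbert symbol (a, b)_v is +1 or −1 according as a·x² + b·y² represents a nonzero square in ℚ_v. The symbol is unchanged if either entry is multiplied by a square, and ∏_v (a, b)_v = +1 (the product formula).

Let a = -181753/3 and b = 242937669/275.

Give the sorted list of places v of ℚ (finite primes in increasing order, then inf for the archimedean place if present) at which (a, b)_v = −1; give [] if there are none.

[3, 11, 31, 41]

(a, b) ≡ (-545259, 15812511) mod (ℚ^×)²; places V = {2, 3, 5, 11, 13, 29, 31, 41, ∞}.
(a,b)_11: α=1, u≡7; β=-1, v≡6 (mod 11); (7|11)=-1, (6|11)=-1; sign (−1)^1·-1^-1·-1^1 = -1.
(a,b)_3: α=-1, u≡2; β=1, v≡2 (mod 3); (2|3)=-1, (2|3)=-1; sign (−1)^1·-1^1·-1^-1 = -1.
(a,b)_29: α=0, u≡16; β=1, v≡22 (mod 29); (16|29)=+1, (22|29)=+1; sign (−1)^0·+1^1·+1^0 = +1.
(a,b)_41: α=1, u≡12; β=1, v≡18 (mod 41); (12|41)=-1, (18|41)=+1; sign (−1)^0·-1^1·+1^1 = -1.
(a,b)_∞: sgn(-545259)=−, sgn(15812511)=+, so +1.
(a,b)_13: α=1, u≡11; β=3, v≡6 (mod 13); (11|13)=-1, (6|13)=-1; sign (−1)^0·-1^3·-1^1 = +1.
(a,b)_5: α=0, u≡4; β=-2, v≡4 (mod 5); (4|5)=+1, (4|5)=+1; sign (−1)^0·+1^-2·+1^0 = +1.
(a,b)_2: α=0, β=0; u≡5, v≡7 (mod 8); ε(u)ε(v)=0·1, αω(v)=0·0, βω(u)=0·1; sum ≡ 0  ⇒  +1.
(a,b)_31: α=1, u≡9; β=1, v≡2 (mod 31); (9|31)=+1, (2|31)=+1; sign (−1)^1·+1^1·+1^1 = -1.
(-545259, 15812511 / ℚ) ramifies at {3, 11, 31, 41}: a division algebra.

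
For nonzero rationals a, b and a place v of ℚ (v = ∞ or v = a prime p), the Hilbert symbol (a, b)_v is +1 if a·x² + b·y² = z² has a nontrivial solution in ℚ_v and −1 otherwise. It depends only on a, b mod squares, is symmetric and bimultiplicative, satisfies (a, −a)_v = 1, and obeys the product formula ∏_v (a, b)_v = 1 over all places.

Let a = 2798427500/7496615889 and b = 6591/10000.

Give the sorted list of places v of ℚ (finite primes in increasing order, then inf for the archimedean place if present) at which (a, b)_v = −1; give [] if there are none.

[2, 3, 11, 13]

Mod squares: a ≡ 11, b ≡ 39. Check v ∈ {∞, 2, 3, 5, 7, 11, 13, 19, 29, 31}.
v=31: a=31^-2·(≡27), b=31^0·(≡20) mod 31; (27|31)=-1, (20|31)=+1; (−1)^{-2·0·15}·(-1)^0·(+1)^-2 = +1.
v=11: a=11^3·(≡1), b=11^0·(≡2) mod 11; (1|11)=+1, (2|11)=-1; (−1)^{3·0·5}·(+1)^0·(-1)^3 = -1.
v=13: a=13^0·(≡7), b=13^3·(≡1) mod 13; (7|13)=-1, (1|13)=+1; (−1)^{0·3·6}·(-1)^3·(+1)^0 = -1.
v=7: a=7^-4·(≡4), b=7^0·(≡1) mod 7; (4|7)=+1, (1|7)=+1; (−1)^{-4·0·3}·(+1)^0·(+1)^-4 = +1.
v=∞: 11 > 0 and 39 > 0  ⇒  (a,b)_∞ = +1.
v=19: a=19^-2·(≡4), b=19^0·(≡6) mod 19; (4|19)=+1, (6|19)=+1; (−1)^{-2·0·9}·(+1)^0·(+1)^-2 = +1.
v=5: a=5^4·(≡1), b=5^-4·(≡1) mod 5; (1|5)=+1, (1|5)=+1; (−1)^{4·-4·2}·(+1)^-4·(+1)^4 = +1.
v=29: a=29^2·(≡8), b=29^0·(≡10) mod 29; (8|29)=-1, (10|29)=-1; (−1)^{2·0·14}·(-1)^0·(-1)^2 = +1.
v=3: a=3^-2·(≡2), b=3^1·(≡1) mod 3; (2|3)=-1, (1|3)=+1; (−1)^{-2·1·1}·(-1)^1·(+1)^-2 = -1.
v=2: v_2(a)=2, v_2(b)=-4; units ≡ 3, 7 (mod 8); ε·ε+αω+βω = 1·1+2·0+-4·1 ≡ 1  ⇒  (a,b)_2 = -1.
|Ram(11, 39)| = 4, even; anisotropic at {2, 3, 11, 13}.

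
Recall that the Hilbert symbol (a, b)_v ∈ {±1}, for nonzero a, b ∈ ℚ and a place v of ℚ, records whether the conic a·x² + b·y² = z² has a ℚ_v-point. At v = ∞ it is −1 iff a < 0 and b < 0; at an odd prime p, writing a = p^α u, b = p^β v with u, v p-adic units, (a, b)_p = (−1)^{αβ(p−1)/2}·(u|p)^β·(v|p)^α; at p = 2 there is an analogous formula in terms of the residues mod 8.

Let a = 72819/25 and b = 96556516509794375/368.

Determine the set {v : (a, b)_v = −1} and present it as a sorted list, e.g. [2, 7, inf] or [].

[]

(a, b) ≡ (899, 12673) mod (ℚ^×)²; places V = {2, 3, 5, 19, 23, 29, 31, ∞}.
(a,b)_∞: sgn(899)=+, sgn(12673)=+, so +1.
(a,b)_29: α=1, u≡3; β=3, v≡18 (mod 29); (3|29)=-1, (18|29)=-1; sign (−1)^0·-1^3·-1^1 = +1.
(a,b)_3: α=4, u≡2; β=0, v≡1 (mod 3); (2|3)=-1, (1|3)=+1; sign (−1)^0·-1^0·+1^4 = +1.
(a,b)_23: α=0, u≡12; β=-1, v≡11 (mod 23); (12|23)=+1, (11|23)=-1; sign (−1)^0·+1^-1·-1^0 = +1.
(a,b)_2: α=0, β=-4; u≡3, v≡1 (mod 8); ε(u)ε(v)=1·0, αω(v)=0·0, βω(u)=-4·1; sum ≡ 0  ⇒  +1.
(a,b)_19: α=0, u≡5; β=3, v≡14 (mod 19); (5|19)=+1, (14|19)=-1; sign (−1)^0·+1^3·-1^0 = +1.
(a,b)_5: α=-2, u≡4; β=4, v≡2 (mod 5); (4|5)=+1, (2|5)=-1; sign (−1)^0·+1^4·-1^-2 = +1.
(a,b)_31: α=1, u≡27; β=4, v≡18 (mod 31); (27|31)=-1, (18|31)=+1; sign (−1)^0·-1^4·+1^1 = +1.
Every local symbol is +1, so the conic 899·x² + 12673·y² = z² has ℚ_v-points for all v and hence a ℚ-point; (a, b / ℚ) ≅ M_2(ℚ).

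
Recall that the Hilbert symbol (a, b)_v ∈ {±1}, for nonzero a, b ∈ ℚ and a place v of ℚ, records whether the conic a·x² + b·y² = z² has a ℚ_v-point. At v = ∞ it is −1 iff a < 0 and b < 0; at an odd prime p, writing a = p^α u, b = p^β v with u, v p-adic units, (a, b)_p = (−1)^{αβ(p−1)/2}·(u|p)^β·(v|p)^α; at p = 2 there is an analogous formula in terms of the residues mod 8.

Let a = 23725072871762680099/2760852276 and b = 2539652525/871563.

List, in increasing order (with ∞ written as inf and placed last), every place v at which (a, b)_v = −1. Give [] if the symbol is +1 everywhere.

Mod squares: a ≡ 399, b ≡ 1054527. Check v ∈ {∞, 2, 3, 5, 7, 11, 13, 17, 19, 23, 29, 31}.
v=3: a=3^-5·(≡1), b=3^-1·(≡2) mod 3; (1|3)=+1, (2|3)=-1; (−1)^{-5·-1·1}·(+1)^-1·(-1)^-5 = +1.
v=13: a=13^-2·(≡1), b=13^0·(≡5) mod 13; (1|13)=+1, (5|13)=-1; (−1)^{-2·0·6}·(+1)^0·(-1)^-2 = +1.
v=2: v_2(a)=-2, v_2(b)=0; units ≡ 7, 7 (mod 8); ε·ε+αω+βω = 1·1+-2·0+0·0 ≡ 1  ⇒  (a,b)_2 = -1.
v=19: a=19^1·(≡18), b=19^0·(≡10) mod 19; (18|19)=-1, (10|19)=-1; (−1)^{1·0·9}·(-1)^0·(-1)^1 = -1.
v=17: a=17^6·(≡15), b=17^3·(≡13) mod 17; (15|17)=+1, (13|17)=+1; (−1)^{6·3·8}·(+1)^3·(+1)^6 = +1.
v=29: a=29^2·(≡23), b=29^1·(≡11) mod 29; (23|29)=+1, (11|29)=-1; (−1)^{2·1·14}·(+1)^1·(-1)^2 = +1.
v=7: a=7^-5·(≡4), b=7^-4·(≡3) mod 7; (4|7)=+1, (3|7)=-1; (−1)^{-5·-4·3}·(+1)^-4·(-1)^-5 = -1.
v=∞: 399 > 0 and 1054527 > 0  ⇒  (a,b)_∞ = +1.
v=31: a=31^2·(≡29), b=31^1·(≡7) mod 31; (29|31)=-1, (7|31)=+1; (−1)^{2·1·15}·(-1)^1·(+1)^2 = -1.
v=5: a=5^0·(≡4), b=5^2·(≡2) mod 5; (4|5)=+1, (2|5)=-1; (−1)^{0·2·2}·(+1)^2·(-1)^0 = +1.
v=11: a=11^2·(≡5), b=11^-2·(≡4) mod 11; (5|11)=+1, (4|11)=+1; (−1)^{2·-2·5}·(+1)^-2·(+1)^2 = +1.
v=23: a=23^2·(≡4), b=23^1·(≡10) mod 23; (4|23)=+1, (10|23)=-1; (−1)^{2·1·11}·(+1)^1·(-1)^2 = +1.
|Ram(399, 1054527)| = 4, even; anisotropic at {2, 7, 19, 31}.

[2, 7, 19, 31]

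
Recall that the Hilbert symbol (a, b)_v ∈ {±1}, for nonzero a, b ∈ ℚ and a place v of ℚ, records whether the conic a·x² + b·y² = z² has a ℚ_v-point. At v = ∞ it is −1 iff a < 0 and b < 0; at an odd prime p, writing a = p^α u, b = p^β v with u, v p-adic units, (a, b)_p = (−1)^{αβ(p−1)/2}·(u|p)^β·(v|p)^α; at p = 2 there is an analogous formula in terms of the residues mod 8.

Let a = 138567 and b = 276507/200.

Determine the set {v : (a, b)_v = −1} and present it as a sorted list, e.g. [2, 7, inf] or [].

(a, b) ≡ (138567, 1254) mod (ℚ^×)²; places V = {2, 3, 5, 7, 11, 13, 17, 19, ∞}.
(a,b)_∞: sgn(138567)=+, sgn(1254)=+, so +1.
(a,b)_11: α=1, u≡2; β=1, v≡1 (mod 11); (2|11)=-1, (1|11)=+1; sign (−1)^1·-1^1·+1^1 = +1.
(a,b)_2: α=0, β=-3; u≡7, v≡3 (mod 8); ε(u)ε(v)=1·1, αω(v)=0·1, βω(u)=-3·0; sum ≡ 1  ⇒  -1.
(a,b)_7: α=0, u≡2; β=2, v≡2 (mod 7); (2|7)=+1, (2|7)=+1; sign (−1)^0·+1^2·+1^0 = +1.
(a,b)_13: α=1, u≡12; β=0, v≡2 (mod 13); (12|13)=+1, (2|13)=-1; sign (−1)^0·+1^0·-1^1 = -1.
(a,b)_3: α=1, u≡1; β=3, v≡1 (mod 3); (1|3)=+1, (1|3)=+1; sign (−1)^1·+1^3·+1^1 = -1.
(a,b)_5: α=0, u≡2; β=-2, v≡4 (mod 5); (2|5)=-1, (4|5)=+1; sign (−1)^0·-1^-2·+1^0 = +1.
(a,b)_19: α=1, u≡16; β=1, v≡17 (mod 19); (16|19)=+1, (17|19)=+1; sign (−1)^1·+1^1·+1^1 = -1.
(a,b)_17: α=1, u≡8; β=0, v≡8 (mod 17); (8|17)=+1, (8|17)=+1; sign (−1)^0·+1^0·+1^1 = +1.
|Ram(138567, 1254)| = 4, even; anisotropic at {2, 3, 13, 19}.

[2, 3, 13, 19]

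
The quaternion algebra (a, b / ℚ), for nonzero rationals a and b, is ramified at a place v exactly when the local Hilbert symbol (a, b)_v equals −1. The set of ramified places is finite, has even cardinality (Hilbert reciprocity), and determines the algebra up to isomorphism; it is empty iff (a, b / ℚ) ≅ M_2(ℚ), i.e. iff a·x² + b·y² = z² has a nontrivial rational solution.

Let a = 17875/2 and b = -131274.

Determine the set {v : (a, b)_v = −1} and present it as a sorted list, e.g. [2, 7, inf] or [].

[2, 3, 11, 13]

Mod squares: a ≡ 1430, b ≡ -14586. Check v ∈ {∞, 2, 3, 5, 11, 13, 17}.
v=2: v_2(a)=-1, v_2(b)=1; units ≡ 3, 3 (mod 8); ε·ε+αω+βω = 1·1+-1·1+1·1 ≡ 1  ⇒  (a,b)_2 = -1.
v=17: a=17^0·(≡4), b=17^1·(≡13) mod 17; (4|17)=+1, (13|17)=+1; (−1)^{0·1·8}·(+1)^1·(+1)^0 = +1.
v=5: a=5^3·(≡4), b=5^0·(≡1) mod 5; (4|5)=+1, (1|5)=+1; (−1)^{3·0·2}·(+1)^0·(+1)^3 = +1.
v=∞: 1430 > 0 and -14586 < 0  ⇒  (a,b)_∞ = +1.
v=13: a=13^1·(≡5), b=13^1·(≡3) mod 13; (5|13)=-1, (3|13)=+1; (−1)^{1·1·6}·(-1)^1·(+1)^1 = -1.
v=11: a=11^1·(≡4), b=11^1·(≡1) mod 11; (4|11)=+1, (1|11)=+1; (−1)^{1·1·5}·(+1)^1·(+1)^1 = -1.
v=3: a=3^0·(≡2), b=3^3·(≡1) mod 3; (2|3)=-1, (1|3)=+1; (−1)^{0·3·1}·(-1)^3·(+1)^0 = -1.
(1430, -14586 / ℚ) ramifies at {2, 3, 11, 13}: a division algebra.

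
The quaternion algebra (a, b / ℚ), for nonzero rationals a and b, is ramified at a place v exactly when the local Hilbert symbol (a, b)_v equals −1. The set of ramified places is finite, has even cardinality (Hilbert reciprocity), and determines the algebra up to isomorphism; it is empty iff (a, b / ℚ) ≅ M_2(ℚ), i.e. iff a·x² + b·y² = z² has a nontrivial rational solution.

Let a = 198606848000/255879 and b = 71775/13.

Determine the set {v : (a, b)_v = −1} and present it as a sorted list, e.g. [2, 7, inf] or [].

[2, 5]

(a, b) ≡ (1181895, 4147) mod (ℚ^×)²; places V = {2, 3, 5, 11, 13, 19, 29, ∞}.
(a,b)_5: α=3, u≡1; β=2, v≡2 (mod 5); (1|5)=+1, (2|5)=-1; sign (−1)^0·+1^2·-1^3 = -1.
(a,b)_19: α=1, u≡18; β=0, v≡17 (mod 19); (18|19)=-1, (17|19)=+1; sign (−1)^0·-1^0·+1^1 = +1.
(a,b)_11: α=1, u≡7; β=1, v≡1 (mod 11); (7|11)=-1, (1|11)=+1; sign (−1)^1·-1^1·+1^1 = +1.
(a,b)_3: α=-9, u≡2; β=2, v≡1 (mod 3); (2|3)=-1, (1|3)=+1; sign (−1)^0·-1^2·+1^-9 = +1.
(a,b)_∞: sgn(1181895)=+, sgn(4147)=+, so +1.
(a,b)_2: α=18, β=0; u≡7, v≡3 (mod 8); ε(u)ε(v)=1·1, αω(v)=18·1, βω(u)=0·0; sum ≡ 1  ⇒  -1.
(a,b)_13: α=-1, u≡2; β=-1, v≡2 (mod 13); (2|13)=-1, (2|13)=-1; sign (−1)^0·-1^-1·-1^-1 = +1.
(a,b)_29: α=1, u≡15; β=1, v≡3 (mod 29); (15|29)=-1, (3|29)=-1; sign (−1)^0·-1^1·-1^1 = +1.
|Ram(1181895, 4147)| = 2, even; anisotropic at {2, 5}.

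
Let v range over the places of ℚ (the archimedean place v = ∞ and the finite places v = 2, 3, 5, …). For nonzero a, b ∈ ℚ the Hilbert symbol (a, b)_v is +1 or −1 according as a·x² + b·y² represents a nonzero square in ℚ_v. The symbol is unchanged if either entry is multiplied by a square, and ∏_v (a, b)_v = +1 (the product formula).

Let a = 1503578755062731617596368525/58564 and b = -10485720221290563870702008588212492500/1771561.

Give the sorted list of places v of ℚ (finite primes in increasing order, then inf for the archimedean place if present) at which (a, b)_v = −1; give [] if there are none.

(a, b) ≡ (1239389, -322973) mod (ℚ^×)²; places V = {2, 3, 5, 7, 11, 19, 29, 31, 37, 41, 43, ∞}.
(a,b)_∞: sgn(1239389)=+, sgn(-322973)=−, so +1.
(a,b)_7: α=6, u≡1; β=9, v≡5 (mod 7); (1|7)=+1, (5|7)=-1; sign (−1)^0·+1^9·-1^6 = +1.
(a,b)_29: α=4, u≡20; β=5, v≡28 (mod 29); (20|29)=+1, (28|29)=+1; sign (−1)^0·+1^5·+1^4 = +1.
(a,b)_11: α=-4, u≡8; β=-6, v≡1 (mod 11); (8|11)=-1, (1|11)=+1; sign (−1)^0·-1^-6·+1^-4 = +1.
(a,b)_43: α=1, u≡40; β=1, v≡14 (mod 43); (40|43)=+1, (14|43)=+1; sign (−1)^1·+1^1·+1^1 = -1.
(a,b)_5: α=2, u≡4; β=4, v≡2 (mod 5); (4|5)=+1, (2|5)=-1; sign (−1)^0·+1^4·-1^2 = +1.
(a,b)_41: α=3, u≡30; β=4, v≡31 (mod 41); (30|41)=-1, (31|41)=+1; sign (−1)^0·-1^4·+1^3 = +1.
(a,b)_31: α=2, u≡14; β=2, v≡1 (mod 31); (14|31)=+1, (1|31)=+1; sign (−1)^0·+1^2·+1^2 = +1.
(a,b)_3: α=0, u≡2; β=2, v≡1 (mod 3); (2|3)=-1, (1|3)=+1; sign (−1)^0·-1^2·+1^0 = +1.
(a,b)_19: α=3, u≡1; β=4, v≡13 (mod 19); (1|19)=+1, (13|19)=-1; sign (−1)^0·+1^4·-1^3 = -1.
(a,b)_37: α=1, u≡7; β=1, v≡11 (mod 37); (7|37)=+1, (11|37)=+1; sign (−1)^0·+1^1·+1^1 = +1.
(a,b)_2: α=-2, β=2; u≡5, v≡3 (mod 8); ε(u)ε(v)=0·1, αω(v)=-2·1, βω(u)=2·1; sum ≡ 0  ⇒  +1.
Ram(1239389, -322973) = {19, 43}; no ℚ_19-point on the conic.

[19, 43]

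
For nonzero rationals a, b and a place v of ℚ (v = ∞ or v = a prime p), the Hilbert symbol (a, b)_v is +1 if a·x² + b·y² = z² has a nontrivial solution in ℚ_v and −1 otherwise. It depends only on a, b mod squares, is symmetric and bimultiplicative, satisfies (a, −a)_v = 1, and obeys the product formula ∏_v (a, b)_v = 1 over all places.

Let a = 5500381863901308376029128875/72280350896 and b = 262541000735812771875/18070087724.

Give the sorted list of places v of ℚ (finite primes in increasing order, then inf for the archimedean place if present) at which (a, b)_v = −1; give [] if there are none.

[3, 5, 7, 13, 17, 23, 31, 41]

(a, b) ≡ (177905, 1476412665) mod (ℚ^×)²; places V = {2, 3, 5, 7, 13, 17, 19, 23, 31, 37, 41, 43, ∞}.
(a,b)_3: α=0, u≡2; β=3, v≡2 (mod 3); (2|3)=-1, (2|3)=-1; sign (−1)^0·-1^3·-1^0 = -1.
(a,b)_∞: sgn(177905)=+, sgn(1476412665)=+, so +1.
(a,b)_17: α=3, u≡10; β=2, v≡5 (mod 17); (10|17)=-1, (5|17)=-1; sign (−1)^0·-1^2·-1^3 = -1.
(a,b)_19: α=4, u≡10; β=2, v≡3 (mod 19); (10|19)=-1, (3|19)=-1; sign (−1)^0·-1^2·-1^4 = +1.
(a,b)_41: α=2, u≡6; β=1, v≡17 (mod 41); (6|41)=-1, (17|41)=-1; sign (−1)^0·-1^1·-1^2 = -1.
(a,b)_23: α=-3, u≡21; β=-3, v≡7 (mod 23); (21|23)=-1, (7|23)=-1; sign (−1)^1·-1^-3·-1^-3 = -1.
(a,b)_31: α=2, u≡3; β=1, v≡8 (mod 31); (3|31)=-1, (8|31)=+1; sign (−1)^0·-1^1·+1^2 = -1.
(a,b)_13: α=-5, u≡3; β=-5, v≡5 (mod 13); (3|13)=+1, (5|13)=-1; sign (−1)^0·+1^-5·-1^-5 = -1.
(a,b)_43: α=2, u≡25; β=2, v≡41 (mod 43); (25|43)=+1, (41|43)=+1; sign (−1)^0·+1^2·+1^2 = +1.
(a,b)_37: α=2, u≡4; β=1, v≡26 (mod 37); (4|37)=+1, (26|37)=+1; sign (−1)^0·+1^1·+1^2 = +1.
(a,b)_7: α=5, u≡6; β=3, v≡6 (mod 7); (6|7)=-1, (6|7)=-1; sign (−1)^1·-1^3·-1^5 = -1.
(a,b)_2: α=-4, β=-2; u≡1, v≡1 (mod 8); ε(u)ε(v)=0·0, αω(v)=-4·0, βω(u)=-2·0; sum ≡ 0  ⇒  +1.
(a,b)_5: α=3, u≡1; β=5, v≡3 (mod 5); (1|5)=+1, (3|5)=-1; sign (−1)^0·+1^5·-1^3 = -1.
(177905, 1476412665 / ℚ) ramifies at {3, 5, 7, 13, 17, 23, 31, 41}: a division algebra.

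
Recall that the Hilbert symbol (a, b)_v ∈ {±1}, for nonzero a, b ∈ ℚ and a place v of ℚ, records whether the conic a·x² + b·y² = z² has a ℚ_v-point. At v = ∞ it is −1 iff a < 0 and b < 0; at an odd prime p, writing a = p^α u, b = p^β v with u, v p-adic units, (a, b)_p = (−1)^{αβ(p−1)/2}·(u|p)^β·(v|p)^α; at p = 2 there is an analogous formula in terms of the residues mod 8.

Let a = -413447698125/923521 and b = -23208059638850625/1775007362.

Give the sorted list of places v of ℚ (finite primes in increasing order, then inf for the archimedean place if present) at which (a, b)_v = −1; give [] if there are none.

[7, 11, 23, inf]

Mod squares: a ≡ -253, b ≡ -322. Check v ∈ {∞, 2, 3, 5, 7, 11, 23, 31}.
v=23: a=23^1·(≡3), b=23^1·(≡3) mod 23; (3|23)=+1, (3|23)=+1; (−1)^{1·1·11}·(+1)^1·(+1)^1 = -1.
v=7: a=7^4·(≡5), b=7^5·(≡5) mod 7; (5|7)=-1, (5|7)=-1; (−1)^{4·5·3}·(-1)^5·(-1)^4 = -1.
v=∞: -253 < 0 and -322 < 0  ⇒  (a,b)_∞ = -1.
v=5: a=5^4·(≡3), b=5^4·(≡2) mod 5; (3|5)=-1, (2|5)=-1; (−1)^{4·4·2}·(-1)^4·(-1)^4 = +1.
v=3: a=3^2·(≡2), b=3^8·(≡2) mod 3; (2|3)=-1, (2|3)=-1; (−1)^{2·8·1}·(-1)^8·(-1)^2 = +1.
v=11: a=11^3·(≡2), b=11^4·(≡8) mod 11; (2|11)=-1, (8|11)=-1; (−1)^{3·4·5}·(-1)^4·(-1)^3 = -1.
v=2: v_2(a)=0, v_2(b)=-1; units ≡ 3, 7 (mod 8); ε·ε+αω+βω = 1·1+0·0+-1·1 ≡ 0  ⇒  (a,b)_2 = +1.
v=31: a=31^-4·(≡26), b=31^-6·(≡20) mod 31; (26|31)=-1, (20|31)=+1; (−1)^{-4·-6·15}·(-1)^-6·(+1)^-4 = +1.
(-253, -322 / ℚ) ramifies at {7, 11, 23, ∞}: a division algebra.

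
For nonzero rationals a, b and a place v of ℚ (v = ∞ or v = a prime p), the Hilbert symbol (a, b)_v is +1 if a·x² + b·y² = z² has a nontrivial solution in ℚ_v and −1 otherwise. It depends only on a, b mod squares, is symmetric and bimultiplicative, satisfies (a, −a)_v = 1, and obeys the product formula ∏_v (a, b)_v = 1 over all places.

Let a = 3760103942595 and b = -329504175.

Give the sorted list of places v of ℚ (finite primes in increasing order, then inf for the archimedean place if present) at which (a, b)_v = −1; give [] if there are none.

[3, 5, 7, 11, 13, 19]

Mod squares: a ≡ 1155, b ≡ -247. Check v ∈ {∞, 2, 3, 5, 7, 11, 13, 19}.
v=2: v_2(a)=0, v_2(b)=0; units ≡ 3, 1 (mod 8); ε·ε+αω+βω = 1·0+0·0+0·1 ≡ 0  ⇒  (a,b)_2 = +1.
v=3: a=3^3·(≡1), b=3^2·(≡2) mod 3; (1|3)=+1, (2|3)=-1; (−1)^{3·2·1}·(+1)^2·(-1)^3 = -1.
v=∞: 1155 > 0 and -247 < 0  ⇒  (a,b)_∞ = +1.
v=19: a=19^2·(≡15), b=19^1·(≡1) mod 19; (15|19)=-1, (1|19)=+1; (−1)^{2·1·9}·(-1)^1·(+1)^2 = -1.
v=7: a=7^3·(≡1), b=7^2·(≡3) mod 7; (1|7)=+1, (3|7)=-1; (−1)^{3·2·3}·(+1)^2·(-1)^3 = -1.
v=5: a=5^1·(≡4), b=5^2·(≡3) mod 5; (4|5)=+1, (3|5)=-1; (−1)^{1·2·2}·(+1)^2·(-1)^1 = -1.
v=11: a=11^3·(≡7), b=11^2·(≡7) mod 11; (7|11)=-1, (7|11)=-1; (−1)^{3·2·5}·(-1)^2·(-1)^3 = -1.
v=13: a=13^2·(≡2), b=13^1·(≡2) mod 13; (2|13)=-1, (2|13)=-1; (−1)^{2·1·6}·(-1)^1·(-1)^2 = -1.
(1155, -247 / ℚ) ramifies at {3, 5, 7, 11, 13, 19}: a division algebra.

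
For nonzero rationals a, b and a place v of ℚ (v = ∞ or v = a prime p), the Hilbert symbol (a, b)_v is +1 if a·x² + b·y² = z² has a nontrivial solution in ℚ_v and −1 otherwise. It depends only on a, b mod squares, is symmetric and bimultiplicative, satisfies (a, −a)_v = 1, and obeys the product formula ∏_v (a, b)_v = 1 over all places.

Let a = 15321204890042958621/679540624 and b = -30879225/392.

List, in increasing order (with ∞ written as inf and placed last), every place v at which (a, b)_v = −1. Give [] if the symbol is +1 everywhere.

(a, b) ≡ (429, -30498) mod (ℚ^×)²; places V = {2, 3, 5, 7, 11, 13, 17, 19, 23, ∞}.
(a,b)_19: α=-2, u≡17; β=0, v≡1 (mod 19); (17|19)=+1, (1|19)=+1; sign (−1)^0·+1^0·+1^-2 = +1.
(a,b)_3: α=15, u≡2; β=5, v≡1 (mod 3); (2|3)=-1, (1|3)=+1; sign (−1)^1·-1^5·+1^15 = +1.
(a,b)_5: α=0, u≡4; β=2, v≡3 (mod 5); (4|5)=+1, (3|5)=-1; sign (−1)^0·+1^2·-1^0 = +1.
(a,b)_∞: sgn(429)=+, sgn(-30498)=−, so +1.
(a,b)_11: α=1, u≡7; β=0, v≡9 (mod 11); (7|11)=-1, (9|11)=+1; sign (−1)^0·-1^0·+1^1 = +1.
(a,b)_23: α=2, u≡21; β=1, v≡4 (mod 23); (21|23)=-1, (4|23)=+1; sign (−1)^0·-1^1·+1^2 = -1.
(a,b)_17: α=4, u≡8; β=1, v≡8 (mod 17); (8|17)=+1, (8|17)=+1; sign (−1)^0·+1^1·+1^4 = +1.
(a,b)_13: α=3, u≡8; β=1, v≡11 (mod 13); (8|13)=-1, (11|13)=-1; sign (−1)^0·-1^1·-1^3 = +1.
(a,b)_7: α=-6, u≡1; β=-2, v≡1 (mod 7); (1|7)=+1, (1|7)=+1; sign (−1)^0·+1^-2·+1^-6 = +1.
(a,b)_2: α=-4, β=-3; u≡5, v≡7 (mod 8); ε(u)ε(v)=0·1, αω(v)=-4·0, βω(u)=-3·1; sum ≡ 1  ⇒  -1.
Ram(429, -30498) = {2, 23}; no ℚ_2-point on the conic.

[2, 23]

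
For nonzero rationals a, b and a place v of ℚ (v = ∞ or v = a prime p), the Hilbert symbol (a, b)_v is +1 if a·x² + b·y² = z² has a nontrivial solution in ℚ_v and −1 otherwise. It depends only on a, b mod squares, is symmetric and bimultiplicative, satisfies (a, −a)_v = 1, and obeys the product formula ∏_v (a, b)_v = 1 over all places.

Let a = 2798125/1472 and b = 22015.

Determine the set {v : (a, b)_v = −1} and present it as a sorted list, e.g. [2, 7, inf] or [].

[2, 37]

Mod squares: a ≡ 851, b ≡ 22015. Check v ∈ {∞, 2, 5, 7, 11, 17, 23, 37}.
v=23: a=23^-1·(≡11), b=23^0·(≡4) mod 23; (11|23)=-1, (4|23)=+1; (−1)^{-1·0·11}·(-1)^0·(+1)^-1 = +1.
v=11: a=11^2·(≡4), b=11^0·(≡4) mod 11; (4|11)=+1, (4|11)=+1; (−1)^{2·0·5}·(+1)^0·(+1)^2 = +1.
v=37: a=37^1·(≡5), b=37^1·(≡3) mod 37; (5|37)=-1, (3|37)=+1; (−1)^{1·1·18}·(-1)^1·(+1)^1 = -1.
v=17: a=17^0·(≡1), b=17^1·(≡3) mod 17; (1|17)=+1, (3|17)=-1; (−1)^{0·1·8}·(+1)^1·(-1)^0 = +1.
v=7: a=7^0·(≡4), b=7^1·(≡2) mod 7; (4|7)=+1, (2|7)=+1; (−1)^{0·1·3}·(+1)^1·(+1)^0 = +1.
v=2: v_2(a)=-6, v_2(b)=0; units ≡ 3, 7 (mod 8); ε·ε+αω+βω = 1·1+-6·0+0·1 ≡ 1  ⇒  (a,b)_2 = -1.
v=∞: 851 > 0 and 22015 > 0  ⇒  (a,b)_∞ = +1.
v=5: a=5^4·(≡1), b=5^1·(≡3) mod 5; (1|5)=+1, (3|5)=-1; (−1)^{4·1·2}·(+1)^1·(-1)^4 = +1.
|Ram(851, 22015)| = 2, even; anisotropic at {2, 37}.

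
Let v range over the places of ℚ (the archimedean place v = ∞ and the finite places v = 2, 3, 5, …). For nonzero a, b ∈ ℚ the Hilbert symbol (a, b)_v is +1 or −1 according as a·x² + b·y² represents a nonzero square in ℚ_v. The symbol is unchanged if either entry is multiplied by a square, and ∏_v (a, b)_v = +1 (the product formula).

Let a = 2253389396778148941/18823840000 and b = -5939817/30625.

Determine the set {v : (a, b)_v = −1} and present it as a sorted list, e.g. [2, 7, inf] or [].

[3, 13]

(a, b) ≡ (221, -20553) mod (ℚ^×)²; places V = {2, 3, 5, 7, 13, 17, 31, ∞}.
(a,b)_3: α=2, u≡2; β=1, v≡1 (mod 3); (2|3)=-1, (1|3)=+1; sign (−1)^0·-1^1·+1^2 = -1.
(a,b)_13: α=3, u≡12; β=1, v≡8 (mod 13); (12|13)=+1, (8|13)=-1; sign (−1)^0·+1^1·-1^3 = -1.
(a,b)_17: α=9, u≡8; β=3, v≡4 (mod 17); (8|17)=+1, (4|17)=+1; sign (−1)^0·+1^3·+1^9 = +1.
(a,b)_∞: sgn(221)=+, sgn(-20553)=−, so +1.
(a,b)_31: α=2, u≡4; β=1, v≡9 (mod 31); (4|31)=+1, (9|31)=+1; sign (−1)^0·+1^1·+1^2 = +1.
(a,b)_7: α=-6, u≡4; β=-2, v≡6 (mod 7); (4|7)=+1, (6|7)=-1; sign (−1)^0·+1^-2·-1^-6 = +1.
(a,b)_5: α=-4, u≡4; β=-4, v≡2 (mod 5); (4|5)=+1, (2|5)=-1; sign (−1)^0·+1^-4·-1^-4 = +1.
(a,b)_2: α=-8, β=0; u≡5, v≡7 (mod 8); ε(u)ε(v)=0·1, αω(v)=-8·0, βω(u)=0·1; sum ≡ 0  ⇒  +1.
(221, -20553 / ℚ) ramifies at {3, 13}: a division algebra.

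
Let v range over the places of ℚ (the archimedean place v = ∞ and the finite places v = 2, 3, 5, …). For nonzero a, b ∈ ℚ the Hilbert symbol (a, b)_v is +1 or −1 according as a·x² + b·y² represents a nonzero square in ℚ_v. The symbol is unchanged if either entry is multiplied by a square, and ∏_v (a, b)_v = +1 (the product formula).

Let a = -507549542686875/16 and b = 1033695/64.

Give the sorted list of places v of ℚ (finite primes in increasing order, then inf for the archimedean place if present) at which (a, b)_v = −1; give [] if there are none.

[3, 13, 19, 31]

(a, b) ≡ (-19, 114855) mod (ℚ^×)²; places V = {2, 3, 5, 13, 19, 31, ∞}.
(a,b)_19: α=3, u≡14; β=1, v≡12 (mod 19); (14|19)=-1, (12|19)=-1; sign (−1)^1·-1^1·-1^3 = -1.
(a,b)_5: α=4, u≡1; β=1, v≡1 (mod 5); (1|5)=+1, (1|5)=+1; sign (−1)^0·+1^1·+1^4 = +1.
(a,b)_31: α=2, u≡29; β=1, v≡10 (mod 31); (29|31)=-1, (10|31)=+1; sign (−1)^0·-1^1·+1^2 = -1.
(a,b)_3: α=6, u≡2; β=3, v≡2 (mod 3); (2|3)=-1, (2|3)=-1; sign (−1)^0·-1^3·-1^6 = -1.
(a,b)_∞: sgn(-19)=−, sgn(114855)=+, so +1.
(a,b)_13: α=2, u≡7; β=1, v≡6 (mod 13); (7|13)=-1, (6|13)=-1; sign (−1)^0·-1^1·-1^2 = -1.
(a,b)_2: α=-4, β=-6; u≡5, v≡7 (mod 8); ε(u)ε(v)=0·1, αω(v)=-4·0, βω(u)=-6·1; sum ≡ 0  ⇒  +1.
(-19, 114855 / ℚ) ramifies at {3, 13, 19, 31}: a division algebra.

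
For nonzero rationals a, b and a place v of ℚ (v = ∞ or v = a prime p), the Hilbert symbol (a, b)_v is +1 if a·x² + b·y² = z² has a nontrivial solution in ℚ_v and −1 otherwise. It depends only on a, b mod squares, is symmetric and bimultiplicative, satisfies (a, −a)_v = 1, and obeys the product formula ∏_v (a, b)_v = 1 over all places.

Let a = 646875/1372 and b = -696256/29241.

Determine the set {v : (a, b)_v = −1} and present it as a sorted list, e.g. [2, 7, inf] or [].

[7, 11]

(a, b) ≡ (805, -10879) mod (ℚ^×)²; places V = {2, 3, 5, 7, 11, 19, 23, 43, ∞}.
(a,b)_3: α=2, u≡1; β=-4, v≡2 (mod 3); (1|3)=+1, (2|3)=-1; sign (−1)^0·+1^-4·-1^2 = +1.
(a,b)_11: α=0, u≡8; β=1, v≡3 (mod 11); (8|11)=-1, (3|11)=+1; sign (−1)^0·-1^1·+1^0 = -1.
(a,b)_19: α=0, u≡5; β=-2, v≡15 (mod 19); (5|19)=+1, (15|19)=-1; sign (−1)^0·+1^-2·-1^0 = +1.
(a,b)_23: α=1, u≡12; β=1, v≡11 (mod 23); (12|23)=+1, (11|23)=-1; sign (−1)^1·+1^1·-1^1 = +1.
(a,b)_5: α=5, u≡1; β=0, v≡4 (mod 5); (1|5)=+1, (4|5)=+1; sign (−1)^0·+1^0·+1^5 = +1.
(a,b)_∞: sgn(805)=+, sgn(-10879)=−, so +1.
(a,b)_43: α=0, u≡15; β=1, v≡19 (mod 43); (15|43)=+1, (19|43)=-1; sign (−1)^0·+1^1·-1^0 = +1.
(a,b)_7: α=-3, u≡3; β=0, v≡3 (mod 7); (3|7)=-1, (3|7)=-1; sign (−1)^0·-1^0·-1^-3 = -1.
(a,b)_2: α=-2, β=6; u≡5, v≡1 (mod 8); ε(u)ε(v)=0·0, αω(v)=-2·0, βω(u)=6·1; sum ≡ 0  ⇒  +1.
Ram(805, -10879) = {7, 11}; no ℚ_7-point on the conic.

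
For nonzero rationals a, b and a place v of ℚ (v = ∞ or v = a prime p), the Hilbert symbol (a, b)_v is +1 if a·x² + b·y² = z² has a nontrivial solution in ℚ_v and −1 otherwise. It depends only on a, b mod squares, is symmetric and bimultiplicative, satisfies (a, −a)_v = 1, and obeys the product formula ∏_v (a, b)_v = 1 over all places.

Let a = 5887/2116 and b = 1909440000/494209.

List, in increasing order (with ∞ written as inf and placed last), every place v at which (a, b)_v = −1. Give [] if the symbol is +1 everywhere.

Mod squares: a ≡ 7, b ≡ 1326. Check v ∈ {∞, 2, 3, 5, 7, 13, 17, 19, 23, 29, 37}.
v=7: a=7^1·(≡4), b=7^0·(≡3) mod 7; (4|7)=+1, (3|7)=-1; (−1)^{1·0·3}·(+1)^0·(-1)^1 = -1.
v=5: a=5^0·(≡2), b=5^4·(≡1) mod 5; (2|5)=-1, (1|5)=+1; (−1)^{0·4·2}·(-1)^4·(+1)^0 = +1.
v=3: a=3^0·(≡1), b=3^3·(≡1) mod 3; (1|3)=+1, (1|3)=+1; (−1)^{0·3·1}·(+1)^3·(+1)^0 = +1.
v=17: a=17^0·(≡7), b=17^1·(≡7) mod 17; (7|17)=-1, (7|17)=-1; (−1)^{0·1·8}·(-1)^1·(-1)^0 = -1.
v=2: v_2(a)=-2, v_2(b)=9; units ≡ 7, 7 (mod 8); ε·ε+αω+βω = 1·1+-2·0+9·0 ≡ 1  ⇒  (a,b)_2 = -1.
v=∞: 7 > 0 and 1326 > 0  ⇒  (a,b)_∞ = +1.
v=37: a=37^0·(≡27), b=37^-2·(≡35) mod 37; (27|37)=+1, (35|37)=-1; (−1)^{0·-2·18}·(+1)^-2·(-1)^0 = +1.
v=29: a=29^2·(≡22), b=29^0·(≡27) mod 29; (22|29)=+1, (27|29)=-1; (−1)^{2·0·14}·(+1)^0·(-1)^2 = +1.
v=13: a=13^0·(≡5), b=13^1·(≡7) mod 13; (5|13)=-1, (7|13)=-1; (−1)^{0·1·6}·(-1)^1·(-1)^0 = -1.
v=23: a=23^-2·(≡17), b=23^0·(≡7) mod 23; (17|23)=-1, (7|23)=-1; (−1)^{-2·0·11}·(-1)^0·(-1)^-2 = +1.
v=19: a=19^0·(≡5), b=19^-2·(≡2) mod 19; (5|19)=+1, (2|19)=-1; (−1)^{0·-2·9}·(+1)^-2·(-1)^0 = +1.
Ram(7, 1326) = {2, 7, 13, 17}; no ℚ_2-point on the conic.

[2, 7, 13, 17]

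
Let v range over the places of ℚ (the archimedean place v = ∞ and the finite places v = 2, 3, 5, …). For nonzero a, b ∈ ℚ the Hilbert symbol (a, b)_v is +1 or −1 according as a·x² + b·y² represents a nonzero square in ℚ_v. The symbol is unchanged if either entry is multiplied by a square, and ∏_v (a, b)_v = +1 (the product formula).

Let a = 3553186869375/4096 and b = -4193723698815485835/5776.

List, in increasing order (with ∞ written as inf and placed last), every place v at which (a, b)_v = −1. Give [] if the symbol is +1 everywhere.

(a, b) ≡ (63591, -115) mod (ℚ^×)²; places V = {2, 3, 5, 7, 11, 13, 19, 23, 41, 47, ∞}.
(a,b)_2: α=-12, β=-4; u≡7, v≡5 (mod 8); ε(u)ε(v)=1·0, αω(v)=-12·1, βω(u)=-4·0; sum ≡ 0  ⇒  +1.
(a,b)_13: α=2, u≡7; β=2, v≡2 (mod 13); (7|13)=-1, (2|13)=-1; sign (−1)^0·-1^2·-1^2 = +1.
(a,b)_5: α=4, u≡1; β=1, v≡3 (mod 5); (1|5)=+1, (3|5)=-1; sign (−1)^0·+1^1·-1^4 = +1.
(a,b)_41: α=1, u≡19; β=2, v≡32 (mod 41); (19|41)=-1, (32|41)=+1; sign (−1)^0·-1^2·+1^1 = +1.
(a,b)_3: α=1, u≡2; β=4, v≡2 (mod 3); (2|3)=-1, (2|3)=-1; sign (−1)^0·-1^4·-1^1 = -1.
(a,b)_11: α=1, u≡10; β=4, v≡6 (mod 11); (10|11)=-1, (6|11)=-1; sign (−1)^0·-1^4·-1^1 = -1.
(a,b)_23: α=2, u≡5; β=1, v≡9 (mod 23); (5|23)=-1, (9|23)=+1; sign (−1)^0·-1^1·+1^2 = -1.
(a,b)_19: α=0, u≡16; β=-2, v≡14 (mod 19); (16|19)=+1, (14|19)=-1; sign (−1)^0·+1^-2·-1^0 = +1.
(a,b)_47: α=1, u≡1; β=2, v≡19 (mod 47); (1|47)=+1, (19|47)=-1; sign (−1)^0·+1^2·-1^1 = -1.
(a,b)_∞: sgn(63591)=+, sgn(-115)=−, so +1.
(a,b)_7: α=0, u≡3; β=2, v≡4 (mod 7); (3|7)=-1, (4|7)=+1; sign (−1)^0·-1^2·+1^0 = +1.
|Ram(63591, -115)| = 4, even; anisotropic at {3, 11, 23, 47}.

[3, 11, 23, 47]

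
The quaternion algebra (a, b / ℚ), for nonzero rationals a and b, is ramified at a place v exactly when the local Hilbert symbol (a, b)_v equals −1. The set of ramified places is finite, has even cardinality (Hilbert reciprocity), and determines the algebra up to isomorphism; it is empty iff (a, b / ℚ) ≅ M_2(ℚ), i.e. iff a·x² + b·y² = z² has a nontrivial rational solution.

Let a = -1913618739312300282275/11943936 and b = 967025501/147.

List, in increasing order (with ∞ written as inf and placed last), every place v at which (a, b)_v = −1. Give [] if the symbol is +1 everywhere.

[13, 31]

(a, b) ≡ (-299, 27807) mod (ℚ^×)²; places V = {2, 3, 5, 7, 13, 17, 19, 23, 31, ∞}.
(a,b)_2: α=-14, β=0; u≡5, v≡7 (mod 8); ε(u)ε(v)=0·1, αω(v)=-14·0, βω(u)=0·1; sum ≡ 0  ⇒  +1.
(a,b)_7: α=0, u≡2; β=-2, v≡5 (mod 7); (2|7)=+1, (5|7)=-1; sign (−1)^0·+1^-2·-1^0 = +1.
(a,b)_17: α=2, u≡6; β=2, v≡3 (mod 17); (6|17)=-1, (3|17)=-1; sign (−1)^0·-1^2·-1^2 = +1.
(a,b)_13: α=7, u≡1; β=1, v≡11 (mod 13); (1|13)=+1, (11|13)=-1; sign (−1)^0·+1^1·-1^7 = -1.
(a,b)_23: α=3, u≡14; β=1, v≡9 (mod 23); (14|23)=-1, (9|23)=+1; sign (−1)^1·-1^1·+1^3 = +1.
(a,b)_5: α=2, u≡4; β=0, v≡3 (mod 5); (4|5)=+1, (3|5)=-1; sign (−1)^0·+1^0·-1^2 = +1.
(a,b)_19: α=2, u≡16; β=2, v≡10 (mod 19); (16|19)=+1, (10|19)=-1; sign (−1)^0·+1^2·-1^2 = +1.
(a,b)_31: α=2, u≡24; β=1, v≡27 (mod 31); (24|31)=-1, (27|31)=-1; sign (−1)^0·-1^1·-1^2 = -1.
(a,b)_∞: sgn(-299)=−, sgn(27807)=+, so +1.
(a,b)_3: α=-6, u≡1; β=-1, v≡2 (mod 3); (1|3)=+1, (2|3)=-1; sign (−1)^0·+1^-1·-1^-6 = +1.
|Ram(-299, 27807)| = 2, even; anisotropic at {13, 31}.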